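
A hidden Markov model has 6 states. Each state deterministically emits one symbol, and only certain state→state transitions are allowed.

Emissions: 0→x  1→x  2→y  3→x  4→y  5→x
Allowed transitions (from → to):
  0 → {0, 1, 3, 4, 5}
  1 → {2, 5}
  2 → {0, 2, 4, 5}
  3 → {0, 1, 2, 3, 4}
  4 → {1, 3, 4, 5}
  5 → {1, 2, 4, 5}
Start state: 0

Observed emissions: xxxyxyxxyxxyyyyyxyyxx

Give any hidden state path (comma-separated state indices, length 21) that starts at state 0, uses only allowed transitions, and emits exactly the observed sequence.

0,5,5,2,0,4,3,1,2,0,3,2,2,4,4,4,1,2,2,0,0

  0: obs=x cand={0,1,3,5} pick 0 [start]
  1: obs=x cand={0,1,3,5} pick 5 [0->5 ok]
  2: obs=x cand={0,1,3,5} pick 5 [5->5 ok]
  3: obs=y cand={2,4} pick 2 [5->2 ok]
  4: obs=x cand={0,1,3,5} pick 0 [2->0 ok]
  5: obs=y cand={2,4} pick 4 [0->4 ok]
  6: obs=x cand={0,1,3,5} pick 3 [4->3 ok]
  7: obs=x cand={0,1,3,5} pick 1 [3->1 ok]
  8: obs=y cand={2,4} pick 2 [1->2 ok]
  9: obs=x cand={0,1,3,5} pick 0 [2->0 ok]
  10: obs=x cand={0,1,3,5} pick 3 [0->3 ok]
  11: obs=y cand={2,4} pick 2 [3->2 ok]
  12: obs=y cand={2,4} pick 2 [2->2 ok]
  13: obs=y cand={2,4} pick 4 [2->4 ok]
  14: obs=y cand={2,4} pick 4 [4->4 ok]
  15: obs=y cand={2,4} pick 4 [4->4 ok]
  16: obs=x cand={0,1,3,5} pick 1 [4->1 ok]
  17: obs=y cand={2,4} pick 2 [1->2 ok]
  18: obs=y cand={2,4} pick 2 [2->2 ok]
  19: obs=x cand={0,1,3,5} pick 0 [2->0 ok]
  20: obs=x cand={0,1,3,5} pick 0 [0->0 ok]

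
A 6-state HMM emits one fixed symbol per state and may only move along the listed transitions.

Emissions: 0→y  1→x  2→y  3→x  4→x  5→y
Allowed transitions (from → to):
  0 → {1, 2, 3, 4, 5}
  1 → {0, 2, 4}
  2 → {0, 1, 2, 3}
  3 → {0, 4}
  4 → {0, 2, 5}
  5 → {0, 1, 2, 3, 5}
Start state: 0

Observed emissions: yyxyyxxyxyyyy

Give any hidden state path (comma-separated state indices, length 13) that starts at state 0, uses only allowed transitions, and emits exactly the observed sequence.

  t0 'y' -> {0,2,5}, take 0 (start)
  t1 'y' -> {0,2,5}, take 2 (0->2 ok)
  t2 'x' -> {1,3,4}, take 3 (2->3 ok)
  t3 'y' -> {0,2,5}, take 0 (3->0 ok)
  t4 'y' -> {0,2,5}, take 5 (0->5 ok)
  t5 'x' -> {1,3,4}, take 1 (5->1 ok)
  t6 'x' -> {1,3,4}, take 4 (1->4 ok)
  t7 'y' -> {0,2,5}, take 5 (4->5 ok)
  t8 'x' -> {1,3,4}, take 1 (5->1 ok)
  t9 'y' -> {0,2,5}, take 0 (1->0 ok)
  t10 'y' -> {0,2,5}, take 5 (0->5 ok)
  t11 'y' -> {0,2,5}, take 5 (5->5 ok)
  t12 'y' -> {0,2,5}, take 2 (5->2 ok)

0,2,3,0,5,1,4,5,1,0,5,5,2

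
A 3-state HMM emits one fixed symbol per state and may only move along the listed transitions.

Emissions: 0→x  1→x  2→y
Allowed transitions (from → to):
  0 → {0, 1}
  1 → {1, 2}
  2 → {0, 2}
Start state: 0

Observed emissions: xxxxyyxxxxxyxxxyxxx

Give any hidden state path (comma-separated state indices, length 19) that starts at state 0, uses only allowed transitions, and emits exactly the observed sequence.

  0: obs=x cand={0,1} pick 0 [start]
  1: obs=x cand={0,1} pick 1 [0->1 ok]
  2: obs=x cand={0,1} pick 1 [1->1 ok]
  3: obs=x cand={0,1} pick 1 [1->1 ok]
  4: obs=y cand={2} pick 2 [1->2 ok]
  5: obs=y cand={2} pick 2 [2->2 ok]
  6: obs=x cand={0,1} pick 0 [2->0 ok]
  7: obs=x cand={0,1} pick 0 [0->0 ok]
  8: obs=x cand={0,1} pick 0 [0->0 ok]
  9: obs=x cand={0,1} pick 1 [0->1 ok]
  10: obs=x cand={0,1} pick 1 [1->1 ok]
  11: obs=y cand={2} pick 2 [1->2 ok]
  12: obs=x cand={0,1} pick 0 [2->0 ok]
  13: obs=x cand={0,1} pick 1 [0->1 ok]
  14: obs=x cand={0,1} pick 1 [1->1 ok]
  15: obs=y cand={2} pick 2 [1->2 ok]
  16: obs=x cand={0,1} pick 0 [2->0 ok]
  17: obs=x cand={0,1} pick 1 [0->1 ok]
  18: obs=x cand={0,1} pick 1 [1->1 ok]

0,1,1,1,2,2,0,0,0,1,1,2,0,1,1,2,0,1,1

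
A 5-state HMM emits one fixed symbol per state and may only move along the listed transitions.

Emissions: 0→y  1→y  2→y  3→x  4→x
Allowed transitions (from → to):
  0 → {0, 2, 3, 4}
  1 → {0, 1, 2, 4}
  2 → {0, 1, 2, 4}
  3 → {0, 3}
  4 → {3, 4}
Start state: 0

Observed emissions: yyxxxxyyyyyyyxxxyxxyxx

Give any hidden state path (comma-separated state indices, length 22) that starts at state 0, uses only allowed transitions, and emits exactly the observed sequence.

0,0,4,3,3,3,0,2,1,2,1,2,0,4,3,3,0,3,3,0,4,3

  0: obs=y cand={0,1,2} pick 0 [start]
  1: obs=y cand={0,1,2} pick 0 [0->0 ok]
  2: obs=x cand={3,4} pick 4 [0->4 ok]
  3: obs=x cand={3,4} pick 3 [4->3 ok]
  4: obs=x cand={3,4} pick 3 [3->3 ok]
  5: obs=x cand={3,4} pick 3 [3->3 ok]
  6: obs=y cand={0,1,2} pick 0 [3->0 ok]
  7: obs=y cand={0,1,2} pick 2 [0->2 ok]
  8: obs=y cand={0,1,2} pick 1 [2->1 ok]
  9: obs=y cand={0,1,2} pick 2 [1->2 ok]
  10: obs=y cand={0,1,2} pick 1 [2->1 ok]
  11: obs=y cand={0,1,2} pick 2 [1->2 ok]
  12: obs=y cand={0,1,2} pick 0 [2->0 ok]
  13: obs=x cand={3,4} pick 4 [0->4 ok]
  14: obs=x cand={3,4} pick 3 [4->3 ok]
  15: obs=x cand={3,4} pick 3 [3->3 ok]
  16: obs=y cand={0,1,2} pick 0 [3->0 ok]
  17: obs=x cand={3,4} pick 3 [0->3 ok]
  18: obs=x cand={3,4} pick 3 [3->3 ok]
  19: obs=y cand={0,1,2} pick 0 [3->0 ok]
  20: obs=x cand={3,4} pick 4 [0->4 ok]
  21: obs=x cand={3,4} pick 3 [4->3 ok]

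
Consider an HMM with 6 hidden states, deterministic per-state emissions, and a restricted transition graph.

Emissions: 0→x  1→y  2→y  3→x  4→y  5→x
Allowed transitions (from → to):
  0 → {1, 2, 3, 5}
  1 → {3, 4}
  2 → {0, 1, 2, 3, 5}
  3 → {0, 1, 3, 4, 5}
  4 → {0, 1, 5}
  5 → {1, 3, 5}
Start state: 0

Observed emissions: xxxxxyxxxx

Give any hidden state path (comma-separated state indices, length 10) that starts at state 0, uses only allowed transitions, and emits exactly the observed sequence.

  pos 0: x in {0,3,5}, choose 0; start
  pos 1: x in {0,3,5}, choose 5; 0->5 ok
  pos 2: x in {0,3,5}, choose 3; 5->3 ok
  pos 3: x in {0,3,5}, choose 5; 3->5 ok
  pos 4: x in {0,3,5}, choose 5; 5->5 ok
  pos 5: y in {1,2,4}, choose 1; 5->1 ok
  pos 6: x in {0,3,5}, choose 3; 1->3 ok
  pos 7: x in {0,3,5}, choose 0; 3->0 ok
  pos 8: x in {0,3,5}, choose 3; 0->3 ok
  pos 9: x in {0,3,5}, choose 5; 3->5 ok

0,5,3,5,5,1,3,0,3,5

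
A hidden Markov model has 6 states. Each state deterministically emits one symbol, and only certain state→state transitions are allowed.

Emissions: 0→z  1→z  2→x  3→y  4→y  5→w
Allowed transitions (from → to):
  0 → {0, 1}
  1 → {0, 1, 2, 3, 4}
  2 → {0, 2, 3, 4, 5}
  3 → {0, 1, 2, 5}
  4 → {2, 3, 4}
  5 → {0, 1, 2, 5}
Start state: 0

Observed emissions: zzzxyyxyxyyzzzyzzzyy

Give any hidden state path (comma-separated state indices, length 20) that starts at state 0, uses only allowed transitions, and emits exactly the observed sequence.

0,0,1,2,4,3,2,4,2,4,3,0,0,1,3,0,1,1,4,4

  pos 0: z in {0,1}, choose 0; start
  pos 1: z in {0,1}, choose 0; 0->0 ok
  pos 2: z in {0,1}, choose 1; 0->1 ok
  pos 3: x in {2}, choose 2; 1->2 ok
  pos 4: y in {3,4}, choose 4; 2->4 ok
  pos 5: y in {3,4}, choose 3; 4->3 ok
  pos 6: x in {2}, choose 2; 3->2 ok
  pos 7: y in {3,4}, choose 4; 2->4 ok
  pos 8: x in {2}, choose 2; 4->2 ok
  pos 9: y in {3,4}, choose 4; 2->4 ok
  pos 10: y in {3,4}, choose 3; 4->3 ok
  pos 11: z in {0,1}, choose 0; 3->0 ok
  pos 12: z in {0,1}, choose 0; 0->0 ok
  pos 13: z in {0,1}, choose 1; 0->1 ok
  pos 14: y in {3,4}, choose 3; 1->3 ok
  pos 15: z in {0,1}, choose 0; 3->0 ok
  pos 16: z in {0,1}, choose 1; 0->1 ok
  pos 17: z in {0,1}, choose 1; 1->1 ok
  pos 18: y in {3,4}, choose 4; 1->4 ok
  pos 19: y in {3,4}, choose 4; 4->4 ok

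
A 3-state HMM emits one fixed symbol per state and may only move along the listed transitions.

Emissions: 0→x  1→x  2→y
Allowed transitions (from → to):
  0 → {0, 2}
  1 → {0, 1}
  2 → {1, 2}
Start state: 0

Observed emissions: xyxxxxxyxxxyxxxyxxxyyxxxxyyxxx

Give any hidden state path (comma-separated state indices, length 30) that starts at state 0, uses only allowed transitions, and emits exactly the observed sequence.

  0: obs=x cand={0,1} pick 0 [start]
  1: obs=y cand={2} pick 2 [0->2 ok]
  2: obs=x cand={0,1} pick 1 [2->1 ok]
  3: obs=x cand={0,1} pick 1 [1->1 ok]
  4: obs=x cand={0,1} pick 1 [1->1 ok]
  5: obs=x cand={0,1} pick 0 [1->0 ok]
  6: obs=x cand={0,1} pick 0 [0->0 ok]
  7: obs=y cand={2} pick 2 [0->2 ok]
  8: obs=x cand={0,1} pick 1 [2->1 ok]
  9: obs=x cand={0,1} pick 0 [1->0 ok]
  10: obs=x cand={0,1} pick 0 [0->0 ok]
  11: obs=y cand={2} pick 2 [0->2 ok]
  12: obs=x cand={0,1} pick 1 [2->1 ok]
  13: obs=x cand={0,1} pick 1 [1->1 ok]
  14: obs=x cand={0,1} pick 0 [1->0 ok]
  15: obs=y cand={2} pick 2 [0->2 ok]
  16: obs=x cand={0,1} pick 1 [2->1 ok]
  17: obs=x cand={0,1} pick 1 [1->1 ok]
  18: obs=x cand={0,1} pick 0 [1->0 ok]
  19: obs=y cand={2} pick 2 [0->2 ok]
  20: obs=y cand={2} pick 2 [2->2 ok]
  21: obs=x cand={0,1} pick 1 [2->1 ok]
  22: obs=x cand={0,1} pick 1 [1->1 ok]
  23: obs=x cand={0,1} pick 1 [1->1 ok]
  24: obs=x cand={0,1} pick 0 [1->0 ok]
  25: obs=y cand={2} pick 2 [0->2 ok]
  26: obs=y cand={2} pick 2 [2->2 ok]
  27: obs=x cand={0,1} pick 1 [2->1 ok]
  28: obs=x cand={0,1} pick 1 [1->1 ok]
  29: obs=x cand={0,1} pick 1 [1->1 ok]

0,2,1,1,1,0,0,2,1,0,0,2,1,1,0,2,1,1,0,2,2,1,1,1,0,2,2,1,1,1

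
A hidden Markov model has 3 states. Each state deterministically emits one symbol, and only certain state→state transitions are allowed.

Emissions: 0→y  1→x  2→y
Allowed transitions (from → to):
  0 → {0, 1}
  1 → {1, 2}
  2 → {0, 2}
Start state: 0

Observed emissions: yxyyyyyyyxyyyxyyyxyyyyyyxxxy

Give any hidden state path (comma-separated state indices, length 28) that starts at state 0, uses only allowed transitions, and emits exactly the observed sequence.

0,1,2,2,2,2,2,2,0,1,2,0,0,1,2,0,0,1,2,0,0,0,0,0,1,1,1,2

  [0] y  {0,2}  => 0  start
  [1] x  {1}  => 1  0->1 ok
  [2] y  {0,2}  => 2  1->2 ok
  [3] y  {0,2}  => 2  2->2 ok
  [4] y  {0,2}  => 2  2->2 ok
  [5] y  {0,2}  => 2  2->2 ok
  [6] y  {0,2}  => 2  2->2 ok
  [7] y  {0,2}  => 2  2->2 ok
  [8] y  {0,2}  => 0  2->0 ok
  [9] x  {1}  => 1  0->1 ok
  [10] y  {0,2}  => 2  1->2 ok
  [11] y  {0,2}  => 0  2->0 ok
  [12] y  {0,2}  => 0  0->0 ok
  [13] x  {1}  => 1  0->1 ok
  [14] y  {0,2}  => 2  1->2 ok
  [15] y  {0,2}  => 0  2->0 ok
  [16] y  {0,2}  => 0  0->0 ok
  [17] x  {1}  => 1  0->1 ok
  [18] y  {0,2}  => 2  1->2 ok
  [19] y  {0,2}  => 0  2->0 ok
  [20] y  {0,2}  => 0  0->0 ok
  [21] y  {0,2}  => 0  0->0 ok
  [22] y  {0,2}  => 0  0->0 ok
  [23] y  {0,2}  => 0  0->0 ok
  [24] x  {1}  => 1  0->1 ok
  [25] x  {1}  => 1  1->1 ok
  [26] x  {1}  => 1  1->1 ok
  [27] y  {0,2}  => 2  1->2 ok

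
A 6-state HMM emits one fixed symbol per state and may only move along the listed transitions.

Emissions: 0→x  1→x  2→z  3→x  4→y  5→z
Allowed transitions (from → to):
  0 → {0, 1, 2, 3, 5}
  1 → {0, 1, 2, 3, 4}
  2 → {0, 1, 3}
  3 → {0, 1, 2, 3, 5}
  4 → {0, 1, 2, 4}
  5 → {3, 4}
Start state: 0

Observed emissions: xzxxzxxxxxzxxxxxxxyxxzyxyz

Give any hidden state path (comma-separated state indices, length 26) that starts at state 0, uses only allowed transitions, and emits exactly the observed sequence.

  t0 'x' -> {0,1,3}, take 0 (start)
  t1 'z' -> {2,5}, take 2 (0->2 ok)
  t2 'x' -> {0,1,3}, take 1 (2->1 ok)
  t3 'x' -> {0,1,3}, take 0 (1->0 ok)
  t4 'z' -> {2,5}, take 2 (0->2 ok)
  t5 'x' -> {0,1,3}, take 0 (2->0 ok)
  t6 'x' -> {0,1,3}, take 1 (0->1 ok)
  t7 'x' -> {0,1,3}, take 3 (1->3 ok)
  t8 'x' -> {0,1,3}, take 1 (3->1 ok)
  t9 'x' -> {0,1,3}, take 3 (1->3 ok)
  t10 'z' -> {2,5}, take 2 (3->2 ok)
  t11 'x' -> {0,1,3}, take 3 (2->3 ok)
  t12 'x' -> {0,1,3}, take 3 (3->3 ok)
  t13 'x' -> {0,1,3}, take 3 (3->3 ok)
  t14 'x' -> {0,1,3}, take 1 (3->1 ok)
  t15 'x' -> {0,1,3}, take 0 (1->0 ok)
  t16 'x' -> {0,1,3}, take 3 (0->3 ok)
  t17 'x' -> {0,1,3}, take 1 (3->1 ok)
  t18 'y' -> {4}, take 4 (1->4 ok)
  t19 'x' -> {0,1,3}, take 1 (4->1 ok)
  t20 'x' -> {0,1,3}, take 0 (1->0 ok)
  t21 'z' -> {2,5}, take 5 (0->5 ok)
  t22 'y' -> {4}, take 4 (5->4 ok)
  t23 'x' -> {0,1,3}, take 1 (4->1 ok)
  t24 'y' -> {4}, take 4 (1->4 ok)
  t25 'z' -> {2,5}, take 2 (4->2 ok)

0,2,1,0,2,0,1,3,1,3,2,3,3,3,1,0,3,1,4,1,0,5,4,1,4,2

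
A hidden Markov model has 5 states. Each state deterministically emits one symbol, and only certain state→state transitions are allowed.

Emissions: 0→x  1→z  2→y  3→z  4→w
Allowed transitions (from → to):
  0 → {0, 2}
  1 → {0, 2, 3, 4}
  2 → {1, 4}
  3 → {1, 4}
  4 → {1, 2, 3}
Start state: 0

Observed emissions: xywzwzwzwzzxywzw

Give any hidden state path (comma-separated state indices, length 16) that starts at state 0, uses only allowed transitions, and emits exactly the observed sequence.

0,2,4,3,4,1,4,1,4,3,1,0,2,4,1,4

  0: obs=x cand={0} pick 0 [start]
  1: obs=y cand={2} pick 2 [0->2 ok]
  2: obs=w cand={4} pick 4 [2->4 ok]
  3: obs=z cand={1,3} pick 3 [4->3 ok]
  4: obs=w cand={4} pick 4 [3->4 ok]
  5: obs=z cand={1,3} pick 1 [4->1 ok]
  6: obs=w cand={4} pick 4 [1->4 ok]
  7: obs=z cand={1,3} pick 1 [4->1 ok]
  8: obs=w cand={4} pick 4 [1->4 ok]
  9: obs=z cand={1,3} pick 3 [4->3 ok]
  10: obs=z cand={1,3} pick 1 [3->1 ok]
  11: obs=x cand={0} pick 0 [1->0 ok]
  12: obs=y cand={2} pick 2 [0->2 ok]
  13: obs=w cand={4} pick 4 [2->4 ok]
  14: obs=z cand={1,3} pick 1 [4->1 ok]
  15: obs=w cand={4} pick 4 [1->4 ok]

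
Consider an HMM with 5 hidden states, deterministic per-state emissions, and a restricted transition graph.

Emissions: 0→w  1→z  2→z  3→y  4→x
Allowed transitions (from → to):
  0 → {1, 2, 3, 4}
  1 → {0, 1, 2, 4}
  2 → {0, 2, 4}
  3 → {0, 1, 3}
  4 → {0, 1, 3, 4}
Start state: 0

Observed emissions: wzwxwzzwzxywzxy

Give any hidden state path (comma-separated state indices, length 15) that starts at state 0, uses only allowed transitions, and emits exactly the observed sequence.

  0: obs=w cand={0} pick 0 [start]
  1: obs=z cand={1,2} pick 1 [0->1 ok]
  2: obs=w cand={0} pick 0 [1->0 ok]
  3: obs=x cand={4} pick 4 [0->4 ok]
  4: obs=w cand={0} pick 0 [4->0 ok]
  5: obs=z cand={1,2} pick 1 [0->1 ok]
  6: obs=z cand={1,2} pick 1 [1->1 ok]
  7: obs=w cand={0} pick 0 [1->0 ok]
  8: obs=z cand={1,2} pick 2 [0->2 ok]
  9: obs=x cand={4} pick 4 [2->4 ok]
  10: obs=y cand={3} pick 3 [4->3 ok]
  11: obs=w cand={0} pick 0 [3->0 ok]
  12: obs=z cand={1,2} pick 1 [0->1 ok]
  13: obs=x cand={4} pick 4 [1->4 ok]
  14: obs=y cand={3} pick 3 [4->3 ok]

0,1,0,4,0,1,1,0,2,4,3,0,1,4,3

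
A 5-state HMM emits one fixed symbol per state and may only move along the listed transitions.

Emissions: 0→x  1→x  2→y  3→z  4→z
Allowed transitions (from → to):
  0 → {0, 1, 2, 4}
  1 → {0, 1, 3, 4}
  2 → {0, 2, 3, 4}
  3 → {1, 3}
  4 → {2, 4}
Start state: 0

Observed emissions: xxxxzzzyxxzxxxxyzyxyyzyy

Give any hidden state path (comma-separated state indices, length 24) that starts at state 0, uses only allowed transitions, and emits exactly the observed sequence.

0,1,1,1,4,4,4,2,0,1,3,1,1,1,0,2,4,2,0,2,2,4,2,2

  pos 0: x in {0,1}, choose 0; start
  pos 1: x in {0,1}, choose 1; 0->1 ok
  pos 2: x in {0,1}, choose 1; 1->1 ok
  pos 3: x in {0,1}, choose 1; 1->1 ok
  pos 4: z in {3,4}, choose 4; 1->4 ok
  pos 5: z in {3,4}, choose 4; 4->4 ok
  pos 6: z in {3,4}, choose 4; 4->4 ok
  pos 7: y in {2}, choose 2; 4->2 ok
  pos 8: x in {0,1}, choose 0; 2->0 ok
  pos 9: x in {0,1}, choose 1; 0->1 ok
  pos 10: z in {3,4}, choose 3; 1->3 ok
  pos 11: x in {0,1}, choose 1; 3->1 ok
  pos 12: x in {0,1}, choose 1; 1->1 ok
  pos 13: x in {0,1}, choose 1; 1->1 ok
  pos 14: x in {0,1}, choose 0; 1->0 ok
  pos 15: y in {2}, choose 2; 0->2 ok
  pos 16: z in {3,4}, choose 4; 2->4 ok
  pos 17: y in {2}, choose 2; 4->2 ok
  pos 18: x in {0,1}, choose 0; 2->0 ok
  pos 19: y in {2}, choose 2; 0->2 ok
  pos 20: y in {2}, choose 2; 2->2 ok
  pos 21: z in {3,4}, choose 4; 2->4 ok
  pos 22: y in {2}, choose 2; 4->2 ok
  pos 23: y in {2}, choose 2; 2->2 ok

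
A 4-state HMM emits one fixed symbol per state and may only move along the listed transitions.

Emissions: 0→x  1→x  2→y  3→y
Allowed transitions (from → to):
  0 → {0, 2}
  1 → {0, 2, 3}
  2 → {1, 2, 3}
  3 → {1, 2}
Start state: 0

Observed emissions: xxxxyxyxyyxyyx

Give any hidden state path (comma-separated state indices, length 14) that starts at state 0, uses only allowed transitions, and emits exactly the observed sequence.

0,0,0,0,2,1,2,1,3,2,1,2,2,1

  [0] x  {0,1}  => 0  start
  [1] x  {0,1}  => 0  0->0 ok
  [2] x  {0,1}  => 0  0->0 ok
  [3] x  {0,1}  => 0  0->0 ok
  [4] y  {2,3}  => 2  0->2 ok
  [5] x  {0,1}  => 1  2->1 ok
  [6] y  {2,3}  => 2  1->2 ok
  [7] x  {0,1}  => 1  2->1 ok
  [8] y  {2,3}  => 3  1->3 ok
  [9] y  {2,3}  => 2  3->2 ok
  [10] x  {0,1}  => 1  2->1 ok
  [11] y  {2,3}  => 2  1->2 ok
  [12] y  {2,3}  => 2  2->2 ok
  [13] x  {0,1}  => 1  2->1 ok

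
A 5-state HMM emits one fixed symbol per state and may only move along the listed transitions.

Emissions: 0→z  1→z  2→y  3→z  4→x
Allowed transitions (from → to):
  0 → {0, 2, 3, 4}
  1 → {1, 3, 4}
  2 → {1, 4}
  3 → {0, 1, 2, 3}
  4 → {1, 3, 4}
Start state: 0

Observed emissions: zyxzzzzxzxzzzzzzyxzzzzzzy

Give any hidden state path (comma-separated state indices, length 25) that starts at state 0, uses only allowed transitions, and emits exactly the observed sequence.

  0: obs=z cand={0,1,3} pick 0 [start]
  1: obs=y cand={2} pick 2 [0->2 ok]
  2: obs=x cand={4} pick 4 [2->4 ok]
  3: obs=z cand={0,1,3} pick 1 [4->1 ok]
  4: obs=z cand={0,1,3} pick 1 [1->1 ok]
  5: obs=z cand={0,1,3} pick 3 [1->3 ok]
  6: obs=z cand={0,1,3} pick 0 [3->0 ok]
  7: obs=x cand={4} pick 4 [0->4 ok]
  8: obs=z cand={0,1,3} pick 1 [4->1 ok]
  9: obs=x cand={4} pick 4 [1->4 ok]
  10: obs=z cand={0,1,3} pick 1 [4->1 ok]
  11: obs=z cand={0,1,3} pick 3 [1->3 ok]
  12: obs=z cand={0,1,3} pick 1 [3->1 ok]
  13: obs=z cand={0,1,3} pick 1 [1->1 ok]
  14: obs=z cand={0,1,3} pick 3 [1->3 ok]
  15: obs=z cand={0,1,3} pick 0 [3->0 ok]
  16: obs=y cand={2} pick 2 [0->2 ok]
  17: obs=x cand={4} pick 4 [2->4 ok]
  18: obs=z cand={0,1,3} pick 1 [4->1 ok]
  19: obs=z cand={0,1,3} pick 1 [1->1 ok]
  20: obs=z cand={0,1,3} pick 1 [1->1 ok]
  21: obs=z cand={0,1,3} pick 1 [1->1 ok]
  22: obs=z cand={0,1,3} pick 3 [1->3 ok]
  23: obs=z cand={0,1,3} pick 0 [3->0 ok]
  24: obs=y cand={2} pick 2 [0->2 ok]

0,2,4,1,1,3,0,4,1,4,1,3,1,1,3,0,2,4,1,1,1,1,3,0,2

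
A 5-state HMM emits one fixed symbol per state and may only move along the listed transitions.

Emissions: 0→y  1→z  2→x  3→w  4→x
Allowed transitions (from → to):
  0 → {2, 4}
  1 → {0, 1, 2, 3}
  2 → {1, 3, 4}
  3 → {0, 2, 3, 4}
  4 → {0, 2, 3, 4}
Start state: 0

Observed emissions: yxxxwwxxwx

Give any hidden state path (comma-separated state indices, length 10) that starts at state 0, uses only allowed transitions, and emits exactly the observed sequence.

0,4,2,4,3,3,4,4,3,4

  [0] y  {0}  => 0  start
  [1] x  {2,4}  => 4  0->4 ok
  [2] x  {2,4}  => 2  4->2 ok
  [3] x  {2,4}  => 4  2->4 ok
  [4] w  {3}  => 3  4->3 ok
  [5] w  {3}  => 3  3->3 ok
  [6] x  {2,4}  => 4  3->4 ok
  [7] x  {2,4}  => 4  4->4 ok
  [8] w  {3}  => 3  4->3 ok
  [9] x  {2,4}  => 4  3->4 ok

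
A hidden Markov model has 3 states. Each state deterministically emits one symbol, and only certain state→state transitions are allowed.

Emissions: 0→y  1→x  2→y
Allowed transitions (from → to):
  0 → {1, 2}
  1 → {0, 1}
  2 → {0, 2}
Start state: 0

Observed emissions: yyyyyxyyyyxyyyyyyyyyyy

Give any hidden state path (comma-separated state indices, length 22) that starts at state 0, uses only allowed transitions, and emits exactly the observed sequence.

  0: obs=y cand={0,2} pick 0 [start]
  1: obs=y cand={0,2} pick 2 [0->2 ok]
  2: obs=y cand={0,2} pick 2 [2->2 ok]
  3: obs=y cand={0,2} pick 2 [2->2 ok]
  4: obs=y cand={0,2} pick 0 [2->0 ok]
  5: obs=x cand={1} pick 1 [0->1 ok]
  6: obs=y cand={0,2} pick 0 [1->0 ok]
  7: obs=y cand={0,2} pick 2 [0->2 ok]
  8: obs=y cand={0,2} pick 2 [2->2 ok]
  9: obs=y cand={0,2} pick 0 [2->0 ok]
  10: obs=x cand={1} pick 1 [0->1 ok]
  11: obs=y cand={0,2} pick 0 [1->0 ok]
  12: obs=y cand={0,2} pick 2 [0->2 ok]
  13: obs=y cand={0,2} pick 0 [2->0 ok]
  14: obs=y cand={0,2} pick 2 [0->2 ok]
  15: obs=y cand={0,2} pick 2 [2->2 ok]
  16: obs=y cand={0,2} pick 0 [2->0 ok]
  17: obs=y cand={0,2} pick 2 [0->2 ok]
  18: obs=y cand={0,2} pick 2 [2->2 ok]
  19: obs=y cand={0,2} pick 0 [2->0 ok]
  20: obs=y cand={0,2} pick 2 [0->2 ok]
  21: obs=y cand={0,2} pick 0 [2->0 ok]

0,2,2,2,0,1,0,2,2,0,1,0,2,0,2,2,0,2,2,0,2,0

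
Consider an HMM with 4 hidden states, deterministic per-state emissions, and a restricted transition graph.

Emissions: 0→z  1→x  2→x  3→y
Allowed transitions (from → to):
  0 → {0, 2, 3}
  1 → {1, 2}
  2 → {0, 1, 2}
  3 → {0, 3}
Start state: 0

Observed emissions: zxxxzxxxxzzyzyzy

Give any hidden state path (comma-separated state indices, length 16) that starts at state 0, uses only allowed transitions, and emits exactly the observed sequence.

0,2,1,2,0,2,2,2,2,0,0,3,0,3,0,3

  [0] z  {0}  => 0  start
  [1] x  {1,2}  => 2  0->2 ok
  [2] x  {1,2}  => 1  2->1 ok
  [3] x  {1,2}  => 2  1->2 ok
  [4] z  {0}  => 0  2->0 ok
  [5] x  {1,2}  => 2  0->2 ok
  [6] x  {1,2}  => 2  2->2 ok
  [7] x  {1,2}  => 2  2->2 ok
  [8] x  {1,2}  => 2  2->2 ok
  [9] z  {0}  => 0  2->0 ok
  [10] z  {0}  => 0  0->0 ok
  [11] y  {3}  => 3  0->3 ok
  [12] z  {0}  => 0  3->0 ok
  [13] y  {3}  => 3  0->3 ok
  [14] z  {0}  => 0  3->0 ok
  [15] y  {3}  => 3  0->3 ok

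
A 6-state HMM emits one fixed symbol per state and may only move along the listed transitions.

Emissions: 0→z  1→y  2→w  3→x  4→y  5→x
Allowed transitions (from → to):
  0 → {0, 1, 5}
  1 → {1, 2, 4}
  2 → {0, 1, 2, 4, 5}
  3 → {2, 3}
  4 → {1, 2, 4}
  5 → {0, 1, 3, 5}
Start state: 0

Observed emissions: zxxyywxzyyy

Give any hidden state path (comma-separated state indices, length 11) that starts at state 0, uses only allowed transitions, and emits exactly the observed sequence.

  [0] z  {0}  => 0  start
  [1] x  {3,5}  => 5  0->5 ok
  [2] x  {3,5}  => 5  5->5 ok
  [3] y  {1,4}  => 1  5->1 ok
  [4] y  {1,4}  => 1  1->1 ok
  [5] w  {2}  => 2  1->2 ok
  [6] x  {3,5}  => 5  2->5 ok
  [7] z  {0}  => 0  5->0 ok
  [8] y  {1,4}  => 1  0->1 ok
  [9] y  {1,4}  => 1  1->1 ok
  [10] y  {1,4}  => 4  1->4 ok

0,5,5,1,1,2,5,0,1,1,4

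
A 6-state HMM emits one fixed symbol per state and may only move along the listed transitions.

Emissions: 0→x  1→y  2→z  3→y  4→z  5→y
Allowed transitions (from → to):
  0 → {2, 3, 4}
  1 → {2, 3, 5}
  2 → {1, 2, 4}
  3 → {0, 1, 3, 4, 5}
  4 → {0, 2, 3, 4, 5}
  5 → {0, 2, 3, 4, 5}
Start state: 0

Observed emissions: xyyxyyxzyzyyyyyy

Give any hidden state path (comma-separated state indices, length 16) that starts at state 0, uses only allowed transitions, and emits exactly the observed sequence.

  0: obs=x cand={0} pick 0 [start]
  1: obs=y cand={1,3,5} pick 3 [0->3 ok]
  2: obs=y cand={1,3,5} pick 5 [3->5 ok]
  3: obs=x cand={0} pick 0 [5->0 ok]
  4: obs=y cand={1,3,5} pick 3 [0->3 ok]
  5: obs=y cand={1,3,5} pick 3 [3->3 ok]
  6: obs=x cand={0} pick 0 [3->0 ok]
  7: obs=z cand={2,4} pick 4 [0->4 ok]
  8: obs=y cand={1,3,5} pick 3 [4->3 ok]
  9: obs=z cand={2,4} pick 4 [3->4 ok]
  10: obs=y cand={1,3,5} pick 3 [4->3 ok]
  11: obs=y cand={1,3,5} pick 1 [3->1 ok]
  12: obs=y cand={1,3,5} pick 3 [1->3 ok]
  13: obs=y cand={1,3,5} pick 5 [3->5 ok]
  14: obs=y cand={1,3,5} pick 3 [5->3 ok]
  15: obs=y cand={1,3,5} pick 3 [3->3 ok]

0,3,5,0,3,3,0,4,3,4,3,1,3,5,3,3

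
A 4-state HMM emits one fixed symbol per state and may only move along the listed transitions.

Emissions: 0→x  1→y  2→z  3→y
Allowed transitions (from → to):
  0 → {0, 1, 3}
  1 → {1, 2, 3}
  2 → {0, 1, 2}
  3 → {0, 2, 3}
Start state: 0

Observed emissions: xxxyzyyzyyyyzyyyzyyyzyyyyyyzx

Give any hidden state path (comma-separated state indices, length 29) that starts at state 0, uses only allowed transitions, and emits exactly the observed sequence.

0,0,0,3,2,1,3,2,1,1,3,3,2,1,3,3,2,1,1,3,2,1,1,1,1,1,3,2,0

  t0 'x' -> {0}, take 0 (start)
  t1 'x' -> {0}, take 0 (0->0 ok)
  t2 'x' -> {0}, take 0 (0->0 ok)
  t3 'y' -> {1,3}, take 3 (0->3 ok)
  t4 'z' -> {2}, take 2 (3->2 ok)
  t5 'y' -> {1,3}, take 1 (2->1 ok)
  t6 'y' -> {1,3}, take 3 (1->3 ok)
  t7 'z' -> {2}, take 2 (3->2 ok)
  t8 'y' -> {1,3}, take 1 (2->1 ok)
  t9 'y' -> {1,3}, take 1 (1->1 ok)
  t10 'y' -> {1,3}, take 3 (1->3 ok)
  t11 'y' -> {1,3}, take 3 (3->3 ok)
  t12 'z' -> {2}, take 2 (3->2 ok)
  t13 'y' -> {1,3}, take 1 (2->1 ok)
  t14 'y' -> {1,3}, take 3 (1->3 ok)
  t15 'y' -> {1,3}, take 3 (3->3 ok)
  t16 'z' -> {2}, take 2 (3->2 ok)
  t17 'y' -> {1,3}, take 1 (2->1 ok)
  t18 'y' -> {1,3}, take 1 (1->1 ok)
  t19 'y' -> {1,3}, take 3 (1->3 ok)
  t20 'z' -> {2}, take 2 (3->2 ok)
  t21 'y' -> {1,3}, take 1 (2->1 ok)
  t22 'y' -> {1,3}, take 1 (1->1 ok)
  t23 'y' -> {1,3}, take 1 (1->1 ok)
  t24 'y' -> {1,3}, take 1 (1->1 ok)
  t25 'y' -> {1,3}, take 1 (1->1 ok)
  t26 'y' -> {1,3}, take 3 (1->3 ok)
  t27 'z' -> {2}, take 2 (3->2 ok)
  t28 'x' -> {0}, take 0 (2->0 ok)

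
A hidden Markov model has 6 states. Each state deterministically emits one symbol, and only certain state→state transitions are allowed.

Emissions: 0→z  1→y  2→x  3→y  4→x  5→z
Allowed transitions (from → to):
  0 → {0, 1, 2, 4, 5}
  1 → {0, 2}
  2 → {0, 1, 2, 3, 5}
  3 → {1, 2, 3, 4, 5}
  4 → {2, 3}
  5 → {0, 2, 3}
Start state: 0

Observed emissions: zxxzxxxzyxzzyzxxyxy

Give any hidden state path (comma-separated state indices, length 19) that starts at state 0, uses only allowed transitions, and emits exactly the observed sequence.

0,4,2,0,2,2,2,5,3,2,5,0,1,0,4,2,1,2,1

  pos 0: z in {0,5}, choose 0; start
  pos 1: x in {2,4}, choose 4; 0->4 ok
  pos 2: x in {2,4}, choose 2; 4->2 ok
  pos 3: z in {0,5}, choose 0; 2->0 ok
  pos 4: x in {2,4}, choose 2; 0->2 ok
  pos 5: x in {2,4}, choose 2; 2->2 ok
  pos 6: x in {2,4}, choose 2; 2->2 ok
  pos 7: z in {0,5}, choose 5; 2->5 ok
  pos 8: y in {1,3}, choose 3; 5->3 ok
  pos 9: x in {2,4}, choose 2; 3->2 ok
  pos 10: z in {0,5}, choose 5; 2->5 ok
  pos 11: z in {0,5}, choose 0; 5->0 ok
  pos 12: y in {1,3}, choose 1; 0->1 ok
  pos 13: z in {0,5}, choose 0; 1->0 ok
  pos 14: x in {2,4}, choose 4; 0->4 ok
  pos 15: x in {2,4}, choose 2; 4->2 ok
  pos 16: y in {1,3}, choose 1; 2->1 ok
  pos 17: x in {2,4}, choose 2; 1->2 ok
  pos 18: y in {1,3}, choose 1; 2->1 ok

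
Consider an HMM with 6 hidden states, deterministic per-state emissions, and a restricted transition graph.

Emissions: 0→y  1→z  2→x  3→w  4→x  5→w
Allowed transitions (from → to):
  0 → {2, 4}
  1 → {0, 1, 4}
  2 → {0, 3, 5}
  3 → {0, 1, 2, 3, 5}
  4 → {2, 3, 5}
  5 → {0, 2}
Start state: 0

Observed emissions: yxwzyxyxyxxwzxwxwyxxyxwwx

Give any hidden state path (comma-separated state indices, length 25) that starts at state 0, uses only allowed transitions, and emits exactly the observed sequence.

0,2,3,1,0,2,0,2,0,4,2,3,1,4,5,2,5,0,4,2,0,4,3,5,2

  pos 0: y in {0}, choose 0; start
  pos 1: x in {2,4}, choose 2; 0->2 ok
  pos 2: w in {3,5}, choose 3; 2->3 ok
  pos 3: z in {1}, choose 1; 3->1 ok
  pos 4: y in {0}, choose 0; 1->0 ok
  pos 5: x in {2,4}, choose 2; 0->2 ok
  pos 6: y in {0}, choose 0; 2->0 ok
  pos 7: x in {2,4}, choose 2; 0->2 ok
  pos 8: y in {0}, choose 0; 2->0 ok
  pos 9: x in {2,4}, choose 4; 0->4 ok
  pos 10: x in {2,4}, choose 2; 4->2 ok
  pos 11: w in {3,5}, choose 3; 2->3 ok
  pos 12: z in {1}, choose 1; 3->1 ok
  pos 13: x in {2,4}, choose 4; 1->4 ok
  pos 14: w in {3,5}, choose 5; 4->5 ok
  pos 15: x in {2,4}, choose 2; 5->2 ok
  pos 16: w in {3,5}, choose 5; 2->5 ok
  pos 17: y in {0}, choose 0; 5->0 ok
  pos 18: x in {2,4}, choose 4; 0->4 ok
  pos 19: x in {2,4}, choose 2; 4->2 ok
  pos 20: y in {0}, choose 0; 2->0 ok
  pos 21: x in {2,4}, choose 4; 0->4 ok
  pos 22: w in {3,5}, choose 3; 4->3 ok
  pos 23: w in {3,5}, choose 5; 3->5 ok
  pos 24: x in {2,4}, choose 2; 5->2 ok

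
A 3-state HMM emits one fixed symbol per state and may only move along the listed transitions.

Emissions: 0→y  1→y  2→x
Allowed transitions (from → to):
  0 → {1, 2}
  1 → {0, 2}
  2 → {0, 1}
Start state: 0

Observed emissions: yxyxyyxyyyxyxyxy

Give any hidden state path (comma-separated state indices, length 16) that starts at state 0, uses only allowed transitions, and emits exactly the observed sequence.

  [0] y  {0,1}  => 0  start
  [1] x  {2}  => 2  0->2 ok
  [2] y  {0,1}  => 0  2->0 ok
  [3] x  {2}  => 2  0->2 ok
  [4] y  {0,1}  => 1  2->1 ok
  [5] y  {0,1}  => 0  1->0 ok
  [6] x  {2}  => 2  0->2 ok
  [7] y  {0,1}  => 1  2->1 ok
  [8] y  {0,1}  => 0  1->0 ok
  [9] y  {0,1}  => 1  0->1 ok
  [10] x  {2}  => 2  1->2 ok
  [11] y  {0,1}  => 0  2->0 ok
  [12] x  {2}  => 2  0->2 ok
  [13] y  {0,1}  => 0  2->0 ok
  [14] x  {2}  => 2  0->2 ok
  [15] y  {0,1}  => 0  2->0 ok

0,2,0,2,1,0,2,1,0,1,2,0,2,0,2,0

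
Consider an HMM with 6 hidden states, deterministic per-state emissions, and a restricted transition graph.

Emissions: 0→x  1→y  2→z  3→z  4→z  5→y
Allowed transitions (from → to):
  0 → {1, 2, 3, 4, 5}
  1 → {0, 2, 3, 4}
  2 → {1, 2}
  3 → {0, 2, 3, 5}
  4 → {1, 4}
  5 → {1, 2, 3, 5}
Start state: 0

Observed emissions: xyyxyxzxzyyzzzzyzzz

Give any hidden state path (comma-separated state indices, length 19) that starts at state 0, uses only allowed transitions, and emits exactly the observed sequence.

0,5,1,0,1,0,3,0,3,5,1,4,4,4,4,1,2,2,2

  [0] x  {0}  => 0  start
  [1] y  {1,5}  => 5  0->5 ok
  [2] y  {1,5}  => 1  5->1 ok
  [3] x  {0}  => 0  1->0 ok
  [4] y  {1,5}  => 1  0->1 ok
  [5] x  {0}  => 0  1->0 ok
  [6] z  {2,3,4}  => 3  0->3 ok
  [7] x  {0}  => 0  3->0 ok
  [8] z  {2,3,4}  => 3  0->3 ok
  [9] y  {1,5}  => 5  3->5 ok
  [10] y  {1,5}  => 1  5->1 ok
  [11] z  {2,3,4}  => 4  1->4 ok
  [12] z  {2,3,4}  => 4  4->4 ok
  [13] z  {2,3,4}  => 4  4->4 ok
  [14] z  {2,3,4}  => 4  4->4 ok
  [15] y  {1,5}  => 1  4->1 ok
  [16] z  {2,3,4}  => 2  1->2 ok
  [17] z  {2,3,4}  => 2  2->2 ok
  [18] z  {2,3,4}  => 2  2->2 ok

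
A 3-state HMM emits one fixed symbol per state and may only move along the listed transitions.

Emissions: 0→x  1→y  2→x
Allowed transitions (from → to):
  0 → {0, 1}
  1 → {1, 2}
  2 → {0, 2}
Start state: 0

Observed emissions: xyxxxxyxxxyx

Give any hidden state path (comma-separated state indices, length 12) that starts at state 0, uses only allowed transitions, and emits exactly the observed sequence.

0,1,2,2,2,0,1,2,2,0,1,2

  [0] x  {0,2}  => 0  start
  [1] y  {1}  => 1  0->1 ok
  [2] x  {0,2}  => 2  1->2 ok
  [3] x  {0,2}  => 2  2->2 ok
  [4] x  {0,2}  => 2  2->2 ok
  [5] x  {0,2}  => 0  2->0 ok
  [6] y  {1}  => 1  0->1 ok
  [7] x  {0,2}  => 2  1->2 ok
  [8] x  {0,2}  => 2  2->2 ok
  [9] x  {0,2}  => 0  2->0 ok
  [10] y  {1}  => 1  0->1 ok
  [11] x  {0,2}  => 2  1->2 ok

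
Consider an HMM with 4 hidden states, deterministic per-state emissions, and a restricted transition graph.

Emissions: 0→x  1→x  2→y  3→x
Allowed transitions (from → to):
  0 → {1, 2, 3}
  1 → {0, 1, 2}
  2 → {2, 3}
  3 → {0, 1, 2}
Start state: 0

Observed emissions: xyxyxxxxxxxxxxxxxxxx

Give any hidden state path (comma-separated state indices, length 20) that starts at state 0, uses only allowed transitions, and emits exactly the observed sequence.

0,2,3,2,3,0,3,1,0,3,0,1,1,0,3,1,1,0,1,0

  pos 0: x in {0,1,3}, choose 0; start
  pos 1: y in {2}, choose 2; 0->2 ok
  pos 2: x in {0,1,3}, choose 3; 2->3 ok
  pos 3: y in {2}, choose 2; 3->2 ok
  pos 4: x in {0,1,3}, choose 3; 2->3 ok
  pos 5: x in {0,1,3}, choose 0; 3->0 ok
  pos 6: x in {0,1,3}, choose 3; 0->3 ok
  pos 7: x in {0,1,3}, choose 1; 3->1 ok
  pos 8: x in {0,1,3}, choose 0; 1->0 ok
  pos 9: x in {0,1,3}, choose 3; 0->3 ok
  pos 10: x in {0,1,3}, choose 0; 3->0 ok
  pos 11: x in {0,1,3}, choose 1; 0->1 ok
  pos 12: x in {0,1,3}, choose 1; 1->1 ok
  pos 13: x in {0,1,3}, choose 0; 1->0 ok
  pos 14: x in {0,1,3}, choose 3; 0->3 ok
  pos 15: x in {0,1,3}, choose 1; 3->1 ok
  pos 16: x in {0,1,3}, choose 1; 1->1 ok
  pos 17: x in {0,1,3}, choose 0; 1->0 ok
  pos 18: x in {0,1,3}, choose 1; 0->1 ok
  pos 19: x in {0,1,3}, choose 0; 1->0 ok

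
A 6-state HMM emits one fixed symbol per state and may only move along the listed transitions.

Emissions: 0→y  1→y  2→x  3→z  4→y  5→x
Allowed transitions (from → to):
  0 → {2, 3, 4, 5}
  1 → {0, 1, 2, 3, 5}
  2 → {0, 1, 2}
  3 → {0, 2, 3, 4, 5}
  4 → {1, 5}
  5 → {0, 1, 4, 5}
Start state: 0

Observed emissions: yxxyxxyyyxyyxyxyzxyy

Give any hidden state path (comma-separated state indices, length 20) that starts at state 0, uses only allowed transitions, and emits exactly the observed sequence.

  [0] y  {0,1,4}  => 0  start
  [1] x  {2,5}  => 2  0->2 ok
  [2] x  {2,5}  => 2  2->2 ok
  [3] y  {0,1,4}  => 0  2->0 ok
  [4] x  {2,5}  => 5  0->5 ok
  [5] x  {2,5}  => 5  5->5 ok
  [6] y  {0,1,4}  => 0  5->0 ok
  [7] y  {0,1,4}  => 4  0->4 ok
  [8] y  {0,1,4}  => 1  4->1 ok
  [9] x  {2,5}  => 2  1->2 ok
  [10] y  {0,1,4}  => 0  2->0 ok
  [11] y  {0,1,4}  => 4  0->4 ok
  [12] x  {2,5}  => 5  4->5 ok
  [13] y  {0,1,4}  => 1  5->1 ok
  [14] x  {2,5}  => 2  1->2 ok
  [15] y  {0,1,4}  => 1  2->1 ok
  [16] z  {3}  => 3  1->3 ok
  [17] x  {2,5}  => 2  3->2 ok
  [18] y  {0,1,4}  => 1  2->1 ok
  [19] y  {0,1,4}  => 1  1->1 ok

0,2,2,0,5,5,0,4,1,2,0,4,5,1,2,1,3,2,1,1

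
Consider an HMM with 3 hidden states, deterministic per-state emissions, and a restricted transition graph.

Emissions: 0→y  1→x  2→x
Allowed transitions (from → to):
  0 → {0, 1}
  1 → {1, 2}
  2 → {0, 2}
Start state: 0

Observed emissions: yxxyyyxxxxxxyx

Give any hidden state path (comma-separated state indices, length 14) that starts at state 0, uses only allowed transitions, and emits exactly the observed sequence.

0,1,2,0,0,0,1,1,1,1,1,2,0,1

  pos 0: y in {0}, choose 0; start
  pos 1: x in {1,2}, choose 1; 0->1 ok
  pos 2: x in {1,2}, choose 2; 1->2 ok
  pos 3: y in {0}, choose 0; 2->0 ok
  pos 4: y in {0}, choose 0; 0->0 ok
  pos 5: y in {0}, choose 0; 0->0 ok
  pos 6: x in {1,2}, choose 1; 0->1 ok
  pos 7: x in {1,2}, choose 1; 1->1 ok
  pos 8: x in {1,2}, choose 1; 1->1 ok
  pos 9: x in {1,2}, choose 1; 1->1 ok
  pos 10: x in {1,2}, choose 1; 1->1 ok
  pos 11: x in {1,2}, choose 2; 1->2 ok
  pos 12: y in {0}, choose 0; 2->0 ok
  pos 13: x in {1,2}, choose 1; 0->1 ok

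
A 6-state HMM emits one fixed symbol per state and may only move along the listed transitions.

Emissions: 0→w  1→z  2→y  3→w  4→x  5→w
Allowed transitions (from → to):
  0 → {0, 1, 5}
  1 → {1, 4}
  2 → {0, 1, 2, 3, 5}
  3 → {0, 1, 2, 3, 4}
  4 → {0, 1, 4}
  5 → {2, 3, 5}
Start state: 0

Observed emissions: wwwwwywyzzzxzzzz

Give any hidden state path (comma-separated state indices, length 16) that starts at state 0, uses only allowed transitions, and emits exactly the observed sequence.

0,0,5,5,5,2,3,2,1,1,1,4,1,1,1,1

  [0] w  {0,3,5}  => 0  start
  [1] w  {0,3,5}  => 0  0->0 ok
  [2] w  {0,3,5}  => 5  0->5 ok
  [3] w  {0,3,5}  => 5  5->5 ok
  [4] w  {0,3,5}  => 5  5->5 ok
  [5] y  {2}  => 2  5->2 ok
  [6] w  {0,3,5}  => 3  2->3 ok
  [7] y  {2}  => 2  3->2 ok
  [8] z  {1}  => 1  2->1 ok
  [9] z  {1}  => 1  1->1 ok
  [10] z  {1}  => 1  1->1 ok
  [11] x  {4}  => 4  1->4 ok
  [12] z  {1}  => 1  4->1 ok
  [13] z  {1}  => 1  1->1 ok
  [14] z  {1}  => 1  1->1 ok
  [15] z  {1}  => 1  1->1 ok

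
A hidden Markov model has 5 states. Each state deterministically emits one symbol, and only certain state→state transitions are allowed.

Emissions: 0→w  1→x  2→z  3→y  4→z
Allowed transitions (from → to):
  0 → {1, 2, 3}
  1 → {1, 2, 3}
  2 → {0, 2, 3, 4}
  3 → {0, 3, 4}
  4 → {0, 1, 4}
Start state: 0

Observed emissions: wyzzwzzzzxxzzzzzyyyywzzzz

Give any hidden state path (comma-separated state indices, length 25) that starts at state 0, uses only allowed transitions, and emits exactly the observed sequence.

  0: obs=w cand={0} pick 0 [start]
  1: obs=y cand={3} pick 3 [0->3 ok]
  2: obs=z cand={2,4} pick 4 [3->4 ok]
  3: obs=z cand={2,4} pick 4 [4->4 ok]
  4: obs=w cand={0} pick 0 [4->0 ok]
  5: obs=z cand={2,4} pick 2 [0->2 ok]
  6: obs=z cand={2,4} pick 2 [2->2 ok]
  7: obs=z cand={2,4} pick 4 [2->4 ok]
  8: obs=z cand={2,4} pick 4 [4->4 ok]
  9: obs=x cand={1} pick 1 [4->1 ok]
  10: obs=x cand={1} pick 1 [1->1 ok]
  11: obs=z cand={2,4} pick 2 [1->2 ok]
  12: obs=z cand={2,4} pick 2 [2->2 ok]
  13: obs=z cand={2,4} pick 2 [2->2 ok]
  14: obs=z cand={2,4} pick 2 [2->2 ok]
  15: obs=z cand={2,4} pick 2 [2->2 ok]
  16: obs=y cand={3} pick 3 [2->3 ok]
  17: obs=y cand={3} pick 3 [3->3 ok]
  18: obs=y cand={3} pick 3 [3->3 ok]
  19: obs=y cand={3} pick 3 [3->3 ok]
  20: obs=w cand={0} pick 0 [3->0 ok]
  21: obs=z cand={2,4} pick 2 [0->2 ok]
  22: obs=z cand={2,4} pick 2 [2->2 ok]
  23: obs=z cand={2,4} pick 4 [2->4 ok]
  24: obs=z cand={2,4} pick 4 [4->4 ok]

0,3,4,4,0,2,2,4,4,1,1,2,2,2,2,2,3,3,3,3,0,2,2,4,4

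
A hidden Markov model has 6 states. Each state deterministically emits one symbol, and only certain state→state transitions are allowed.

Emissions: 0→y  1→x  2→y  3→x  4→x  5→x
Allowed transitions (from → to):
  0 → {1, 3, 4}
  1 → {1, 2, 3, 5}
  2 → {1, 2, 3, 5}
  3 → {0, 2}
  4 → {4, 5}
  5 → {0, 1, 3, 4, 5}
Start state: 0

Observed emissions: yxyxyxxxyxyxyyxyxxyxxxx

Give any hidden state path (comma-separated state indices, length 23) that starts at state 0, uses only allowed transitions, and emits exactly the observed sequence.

0,1,2,3,2,1,5,3,0,3,0,3,2,2,3,2,5,3,0,4,4,5,1

  [0] y  {0,2}  => 0  start
  [1] x  {1,3,4,5}  => 1  0->1 ok
  [2] y  {0,2}  => 2  1->2 ok
  [3] x  {1,3,4,5}  => 3  2->3 ok
  [4] y  {0,2}  => 2  3->2 ok
  [5] x  {1,3,4,5}  => 1  2->1 ok
  [6] x  {1,3,4,5}  => 5  1->5 ok
  [7] x  {1,3,4,5}  => 3  5->3 ok
  [8] y  {0,2}  => 0  3->0 ok
  [9] x  {1,3,4,5}  => 3  0->3 ok
  [10] y  {0,2}  => 0  3->0 ok
  [11] x  {1,3,4,5}  => 3  0->3 ok
  [12] y  {0,2}  => 2  3->2 ok
  [13] y  {0,2}  => 2  2->2 ok
  [14] x  {1,3,4,5}  => 3  2->3 ok
  [15] y  {0,2}  => 2  3->2 ok
  [16] x  {1,3,4,5}  => 5  2->5 ok
  [17] x  {1,3,4,5}  => 3  5->3 ok
  [18] y  {0,2}  => 0  3->0 ok
  [19] x  {1,3,4,5}  => 4  0->4 ok
  [20] x  {1,3,4,5}  => 4  4->4 ok
  [21] x  {1,3,4,5}  => 5  4->5 ok
  [22] x  {1,3,4,5}  => 1  5->1 ok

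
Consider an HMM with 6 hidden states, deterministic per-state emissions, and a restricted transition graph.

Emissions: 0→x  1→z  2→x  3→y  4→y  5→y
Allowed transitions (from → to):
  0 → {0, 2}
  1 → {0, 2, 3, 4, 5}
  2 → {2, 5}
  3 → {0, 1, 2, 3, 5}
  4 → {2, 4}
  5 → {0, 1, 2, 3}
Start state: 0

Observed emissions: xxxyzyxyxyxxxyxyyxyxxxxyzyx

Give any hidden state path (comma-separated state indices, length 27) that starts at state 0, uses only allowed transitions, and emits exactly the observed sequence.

  pos 0: x in {0,2}, choose 0; start
  pos 1: x in {0,2}, choose 0; 0->0 ok
  pos 2: x in {0,2}, choose 2; 0->2 ok
  pos 3: y in {3,4,5}, choose 5; 2->5 ok
  pos 4: z in {1}, choose 1; 5->1 ok
  pos 5: y in {3,4,5}, choose 3; 1->3 ok
  pos 6: x in {0,2}, choose 2; 3->2 ok
  pos 7: y in {3,4,5}, choose 5; 2->5 ok
  pos 8: x in {0,2}, choose 2; 5->2 ok
  pos 9: y in {3,4,5}, choose 5; 2->5 ok
  pos 10: x in {0,2}, choose 0; 5->0 ok
  pos 11: x in {0,2}, choose 0; 0->0 ok
  pos 12: x in {0,2}, choose 2; 0->2 ok
  pos 13: y in {3,4,5}, choose 5; 2->5 ok
  pos 14: x in {0,2}, choose 2; 5->2 ok
  pos 15: y in {3,4,5}, choose 5; 2->5 ok
  pos 16: y in {3,4,5}, choose 3; 5->3 ok
  pos 17: x in {0,2}, choose 2; 3->2 ok
  pos 18: y in {3,4,5}, choose 5; 2->5 ok
  pos 19: x in {0,2}, choose 2; 5->2 ok
  pos 20: x in {0,2}, choose 2; 2->2 ok
  pos 21: x in {0,2}, choose 2; 2->2 ok
  pos 22: x in {0,2}, choose 2; 2->2 ok
  pos 23: y in {3,4,5}, choose 5; 2->5 ok
  pos 24: z in {1}, choose 1; 5->1 ok
  pos 25: y in {3,4,5}, choose 4; 1->4 ok
  pos 26: x in {0,2}, choose 2; 4->2 ok

0,0,2,5,1,3,2,5,2,5,0,0,2,5,2,5,3,2,5,2,2,2,2,5,1,4,2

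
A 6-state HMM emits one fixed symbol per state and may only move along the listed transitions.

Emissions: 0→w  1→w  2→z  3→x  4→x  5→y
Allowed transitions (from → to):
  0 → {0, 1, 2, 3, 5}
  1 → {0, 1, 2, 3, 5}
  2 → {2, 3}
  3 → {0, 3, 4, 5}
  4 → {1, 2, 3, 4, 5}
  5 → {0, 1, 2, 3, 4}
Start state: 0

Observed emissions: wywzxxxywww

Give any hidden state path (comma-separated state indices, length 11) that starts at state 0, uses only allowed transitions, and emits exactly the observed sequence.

0,5,0,2,3,3,4,5,0,1,1

  0: obs=w cand={0,1} pick 0 [start]
  1: obs=y cand={5} pick 5 [0->5 ok]
  2: obs=w cand={0,1} pick 0 [5->0 ok]
  3: obs=z cand={2} pick 2 [0->2 ok]
  4: obs=x cand={3,4} pick 3 [2->3 ok]
  5: obs=x cand={3,4} pick 3 [3->3 ok]
  6: obs=x cand={3,4} pick 4 [3->4 ok]
  7: obs=y cand={5} pick 5 [4->5 ok]
  8: obs=w cand={0,1} pick 0 [5->0 ok]
  9: obs=w cand={0,1} pick 1 [0->1 ok]
  10: obs=w cand={0,1} pick 1 [1->1 ok]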